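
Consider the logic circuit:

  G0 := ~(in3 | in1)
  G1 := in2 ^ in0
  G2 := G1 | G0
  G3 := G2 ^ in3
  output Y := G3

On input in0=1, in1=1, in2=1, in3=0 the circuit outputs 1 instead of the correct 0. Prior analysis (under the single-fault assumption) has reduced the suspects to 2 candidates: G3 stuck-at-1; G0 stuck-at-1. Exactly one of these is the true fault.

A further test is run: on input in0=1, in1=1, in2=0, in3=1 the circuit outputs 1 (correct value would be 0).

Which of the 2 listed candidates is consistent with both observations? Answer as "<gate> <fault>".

G3 stuck-at-1

Evaluate each candidate on input in0=1, in1=1, in2=0, in3=1:
  G3 stuck-at-1: G0=0, G1=1, G2=1, G3=1 [stuck-at-1] → 1 — matches
  G0 stuck-at-1: G0=1 [stuck-at-1], G1=1, G2=1, G3=0 → 0 — eliminated
Only G3 stuck-at-1 reproduces the observed 1.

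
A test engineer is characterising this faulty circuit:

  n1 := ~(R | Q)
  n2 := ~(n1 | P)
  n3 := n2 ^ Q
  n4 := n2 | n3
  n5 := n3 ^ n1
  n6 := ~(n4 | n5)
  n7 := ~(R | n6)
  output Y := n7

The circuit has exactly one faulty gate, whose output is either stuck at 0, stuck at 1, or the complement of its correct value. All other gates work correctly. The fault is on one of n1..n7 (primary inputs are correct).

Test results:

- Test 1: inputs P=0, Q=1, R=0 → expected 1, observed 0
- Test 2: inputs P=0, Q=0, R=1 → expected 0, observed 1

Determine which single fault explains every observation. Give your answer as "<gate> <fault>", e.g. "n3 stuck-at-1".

n7 inverted output

Fault-free values for test 1 (P=0, Q=1, R=0): n1=0, n2=1, n3=0, n4=1, n5=0, n6=0, n7=1, giving Y=1. Observed 0.
Test 1: faults giving observed 0 are {n4 stuck-at-0, n4 inverted output, n6 stuck-at-1, n6 inverted output, n7 stuck-at-0, n7 inverted output}.
Test 2 (P=0, Q=0, R=1): fault-free n1=0, n2=1, n3=1, n4=1, n5=1, n6=0, n7=0 → 0; observed 1. Eliminates n4 stuck-at-0, n4 inverted output, n6 stuck-at-1, n6 inverted output, n7 stuck-at-0.
Only n7 inverted output is consistent with every test.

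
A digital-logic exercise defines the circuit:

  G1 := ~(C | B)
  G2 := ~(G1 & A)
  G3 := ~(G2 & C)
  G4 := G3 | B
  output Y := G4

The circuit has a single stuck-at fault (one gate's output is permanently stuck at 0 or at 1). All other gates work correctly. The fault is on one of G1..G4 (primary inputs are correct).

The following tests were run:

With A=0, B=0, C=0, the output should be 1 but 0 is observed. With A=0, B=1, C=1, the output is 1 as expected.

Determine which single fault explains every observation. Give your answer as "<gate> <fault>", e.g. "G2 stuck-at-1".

G3 stuck-at-0

Fault-free values for test 1 (A=0, B=0, C=0): G1=1, G2=1, G3=1, G4=1, giving Y=1. Observed 0.
Test 1: faults giving observed 0 are {G3 stuck-at-0, G4 stuck-at-0}.
Test 2 (A=0, B=1, C=1): fault-free G1=0, G2=1, G3=0, G4=1 → 1; observed 1. Eliminates G4 stuck-at-0.
Only G3 stuck-at-0 is consistent with every test.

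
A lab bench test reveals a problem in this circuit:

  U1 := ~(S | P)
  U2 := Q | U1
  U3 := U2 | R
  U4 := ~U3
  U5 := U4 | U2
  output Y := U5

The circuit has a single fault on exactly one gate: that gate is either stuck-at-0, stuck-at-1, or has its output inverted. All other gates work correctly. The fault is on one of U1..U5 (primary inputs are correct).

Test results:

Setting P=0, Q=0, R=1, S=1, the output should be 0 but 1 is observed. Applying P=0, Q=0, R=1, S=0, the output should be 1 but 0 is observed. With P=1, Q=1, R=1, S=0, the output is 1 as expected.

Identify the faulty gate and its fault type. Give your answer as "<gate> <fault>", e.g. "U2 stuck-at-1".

U1 inverted output

Fault-free values for test 1 (P=0, Q=0, R=1, S=1): U1=0, U2=0, U3=1, U4=0, U5=0, giving Y=0. Observed 1.
Test 1: faults giving observed 1 are {U1 stuck-at-1, U1 inverted output, U2 stuck-at-1, U2 inverted output, U3 stuck-at-0, U3 inverted output, U4 stuck-at-1, U4 inverted output, U5 stuck-at-1, U5 inverted output}.
Test 2 (P=0, Q=0, R=1, S=0): fault-free U1=1, U2=1, U3=1, U4=0, U5=1 → 1; observed 0. Eliminates U1 stuck-at-1, U2 stuck-at-1, U3 stuck-at-0, U3 inverted output, U4 stuck-at-1, U4 inverted output, U5 stuck-at-1.
Test 3 (P=1, Q=1, R=1, S=0): fault-free U1=0, U2=1, U3=1, U4=0, U5=1 → 1; observed 1. Eliminates U2 inverted output, U5 inverted output.
Only U1 inverted output is consistent with every test.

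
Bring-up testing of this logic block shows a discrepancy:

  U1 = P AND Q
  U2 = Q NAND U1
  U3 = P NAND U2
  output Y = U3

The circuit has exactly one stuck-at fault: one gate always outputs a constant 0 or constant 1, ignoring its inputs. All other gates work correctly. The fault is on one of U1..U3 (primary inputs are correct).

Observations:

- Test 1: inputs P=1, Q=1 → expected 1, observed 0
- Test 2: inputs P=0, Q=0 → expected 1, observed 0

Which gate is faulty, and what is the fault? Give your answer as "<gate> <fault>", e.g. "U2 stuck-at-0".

Fault-free values for test 1 (P=1, Q=1): U1=1, U2=0, U3=1, giving Y=1. Observed 0.
Test 1: faults giving observed 0 are {U1 stuck-at-0, U2 stuck-at-1, U3 stuck-at-0}.
Test 2 (P=0, Q=0): fault-free U1=0, U2=1, U3=1 → 1; observed 0. Eliminates U1 stuck-at-0, U2 stuck-at-1.
Only U3 stuck-at-0 is consistent with every test.

U3 stuck-at-0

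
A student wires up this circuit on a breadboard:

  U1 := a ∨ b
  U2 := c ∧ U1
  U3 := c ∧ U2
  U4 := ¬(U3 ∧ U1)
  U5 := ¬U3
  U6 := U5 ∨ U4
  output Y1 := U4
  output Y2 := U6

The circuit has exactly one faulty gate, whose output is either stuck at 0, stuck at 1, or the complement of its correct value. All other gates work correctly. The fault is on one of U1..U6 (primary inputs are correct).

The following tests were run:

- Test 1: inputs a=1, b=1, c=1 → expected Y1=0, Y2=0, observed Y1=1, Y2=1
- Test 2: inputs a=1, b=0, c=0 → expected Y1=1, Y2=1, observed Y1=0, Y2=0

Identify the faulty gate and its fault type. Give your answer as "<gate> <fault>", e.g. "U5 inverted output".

U3 inverted output

Fault-free values for test 1 (a=1, b=1, c=1): U1=1, U2=1, U3=1, U4=0, U5=0, U6=0, giving Y1=0, Y2=0. Observed Y1=1, Y2=1.
Test 1: faults giving observed Y1=1, Y2=1 are {U1 stuck-at-0, U1 inverted output, U2 stuck-at-0, U2 inverted output, U3 stuck-at-0, U3 inverted output, U4 stuck-at-1, U4 inverted output}.
Test 2 (a=1, b=0, c=0): fault-free U1=1, U2=0, U3=0, U4=1, U5=1, U6=1 → Y1=1, Y2=1; observed Y1=0, Y2=0. Eliminates U1 stuck-at-0, U1 inverted output, U2 stuck-at-0, U2 inverted output, U3 stuck-at-0, U4 stuck-at-1, U4 inverted output.
Only U3 inverted output is consistent with every test.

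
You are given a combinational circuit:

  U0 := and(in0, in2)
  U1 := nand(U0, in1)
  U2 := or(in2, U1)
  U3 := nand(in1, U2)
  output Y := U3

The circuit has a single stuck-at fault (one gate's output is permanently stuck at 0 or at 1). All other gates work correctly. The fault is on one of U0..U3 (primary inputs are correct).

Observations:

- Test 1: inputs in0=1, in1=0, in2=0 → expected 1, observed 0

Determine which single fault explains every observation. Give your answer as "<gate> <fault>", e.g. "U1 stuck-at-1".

U3 stuck-at-0

Fault-free values for test 1 (in0=1, in1=0, in2=0): U0=0, U1=1, U2=1, U3=1, giving Y=1. Observed 0.
Test 1: faults giving observed 0 are {U3 stuck-at-0}.
Only U3 stuck-at-0 is consistent with every test.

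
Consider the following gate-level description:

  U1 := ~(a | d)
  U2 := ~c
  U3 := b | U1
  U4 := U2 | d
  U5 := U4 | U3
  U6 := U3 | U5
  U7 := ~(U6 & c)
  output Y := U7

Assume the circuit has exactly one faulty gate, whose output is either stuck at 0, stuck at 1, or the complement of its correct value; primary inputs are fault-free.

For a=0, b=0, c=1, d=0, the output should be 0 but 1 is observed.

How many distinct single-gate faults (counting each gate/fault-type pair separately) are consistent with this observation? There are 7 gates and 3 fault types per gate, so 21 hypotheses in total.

8

Fault-free: U1=1, U2=0, U3=1, U4=0, U5=1, U6=1, U7=0 → 0. Observed 1.
  U1: stuck-at-0, inverted output ✓; others ✗
  U2: none of the 3 fault types match ✗
  U3: stuck-at-0, inverted output ✓; others ✗
  U4: none of the 3 fault types match ✗
  U5: none of the 3 fault types match ✗
  U6: stuck-at-0, inverted output ✓; others ✗
  U7: stuck-at-1, inverted output ✓; others ✗
Consistent faults: {U1 stuck-at-0, U1 inverted output, U3 stuck-at-0, U3 inverted output, U6 stuck-at-0, U6 inverted output, U7 stuck-at-1, U7 inverted output} — 8 in all.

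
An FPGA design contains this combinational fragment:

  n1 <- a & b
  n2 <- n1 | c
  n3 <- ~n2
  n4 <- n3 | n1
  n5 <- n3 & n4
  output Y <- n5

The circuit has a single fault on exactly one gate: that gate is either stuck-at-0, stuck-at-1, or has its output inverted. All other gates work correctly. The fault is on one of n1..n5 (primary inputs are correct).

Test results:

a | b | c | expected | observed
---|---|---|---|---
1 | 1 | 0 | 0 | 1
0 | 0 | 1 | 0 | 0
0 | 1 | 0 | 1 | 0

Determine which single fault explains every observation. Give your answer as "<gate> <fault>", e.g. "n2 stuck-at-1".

Fault-free values for test 1 (a=1, b=1, c=0): n1=1, n2=1, n3=0, n4=1, n5=0, giving Y=0. Observed 1.
Test 1: faults giving observed 1 are {n1 stuck-at-0, n1 inverted output, n2 stuck-at-0, n2 inverted output, n3 stuck-at-1, n3 inverted output, n5 stuck-at-1, n5 inverted output}.
Test 2 (a=0, b=0, c=1): fault-free n1=0, n2=1, n3=0, n4=0, n5=0 → 0; observed 0. Eliminates n2 stuck-at-0, n2 inverted output, n3 stuck-at-1, n3 inverted output, n5 stuck-at-1, n5 inverted output.
Test 3 (a=0, b=1, c=0): fault-free n1=0, n2=0, n3=1, n4=1, n5=1 → 1; observed 0. Eliminates n1 stuck-at-0.
Only n1 inverted output is consistent with every test.

n1 inverted output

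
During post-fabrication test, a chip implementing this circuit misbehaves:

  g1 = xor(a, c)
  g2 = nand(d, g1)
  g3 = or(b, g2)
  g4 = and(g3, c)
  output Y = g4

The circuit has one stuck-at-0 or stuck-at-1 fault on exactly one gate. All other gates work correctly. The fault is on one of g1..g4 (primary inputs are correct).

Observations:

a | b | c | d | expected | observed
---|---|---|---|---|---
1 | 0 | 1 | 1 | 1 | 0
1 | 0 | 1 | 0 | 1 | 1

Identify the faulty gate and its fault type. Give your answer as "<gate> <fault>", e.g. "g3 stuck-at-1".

Fault-free values for test 1 (a=1, b=0, c=1, d=1): g1=0, g2=1, g3=1, g4=1, giving Y=1. Observed 0.
Test 1: faults giving observed 0 are {g1 stuck-at-1, g2 stuck-at-0, g3 stuck-at-0, g4 stuck-at-0}.
Test 2 (a=1, b=0, c=1, d=0): fault-free g1=0, g2=1, g3=1, g4=1 → 1; observed 1. Eliminates g2 stuck-at-0, g3 stuck-at-0, g4 stuck-at-0.
Only g1 stuck-at-1 is consistent with every test.

g1 stuck-at-1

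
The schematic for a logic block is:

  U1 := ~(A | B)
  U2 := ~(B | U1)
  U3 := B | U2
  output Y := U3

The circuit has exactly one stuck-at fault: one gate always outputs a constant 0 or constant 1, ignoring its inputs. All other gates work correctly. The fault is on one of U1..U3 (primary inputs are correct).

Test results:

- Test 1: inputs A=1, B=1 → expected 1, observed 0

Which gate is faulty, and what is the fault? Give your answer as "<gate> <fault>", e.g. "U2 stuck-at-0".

U3 stuck-at-0

Fault-free values for test 1 (A=1, B=1): U1=0, U2=0, U3=1, giving Y=1. Observed 0.
Test 1: faults giving observed 0 are {U3 stuck-at-0}.
Only U3 stuck-at-0 is consistent with every test.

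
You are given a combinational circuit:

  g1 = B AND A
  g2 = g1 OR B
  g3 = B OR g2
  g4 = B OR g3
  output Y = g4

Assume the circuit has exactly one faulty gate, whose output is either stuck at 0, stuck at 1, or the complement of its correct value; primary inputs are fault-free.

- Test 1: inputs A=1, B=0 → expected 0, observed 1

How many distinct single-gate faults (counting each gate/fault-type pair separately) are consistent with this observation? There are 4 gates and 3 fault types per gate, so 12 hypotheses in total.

Fault-free: g1=0, g2=0, g3=0, g4=0 → 0. Observed 1.
  g1 stuck-at-0: output 0 ✗
  g1 stuck-at-1: output 1 ✓
  g1 inverted output: output 1 ✓
  g2 stuck-at-0: output 0 ✗
  g2 stuck-at-1: output 1 ✓
  g2 inverted output: output 1 ✓
  g3 stuck-at-0: output 0 ✗
  g3 stuck-at-1: output 1 ✓
  g3 inverted output: output 1 ✓
  g4 stuck-at-0: output 0 ✗
  g4 stuck-at-1: output 1 ✓
  g4 inverted output: output 1 ✓
Consistent faults: {g1 stuck-at-1, g1 inverted output, g2 stuck-at-1, g2 inverted output, g3 stuck-at-1, g3 inverted output, g4 stuck-at-1, g4 inverted output} — 8 in all.

8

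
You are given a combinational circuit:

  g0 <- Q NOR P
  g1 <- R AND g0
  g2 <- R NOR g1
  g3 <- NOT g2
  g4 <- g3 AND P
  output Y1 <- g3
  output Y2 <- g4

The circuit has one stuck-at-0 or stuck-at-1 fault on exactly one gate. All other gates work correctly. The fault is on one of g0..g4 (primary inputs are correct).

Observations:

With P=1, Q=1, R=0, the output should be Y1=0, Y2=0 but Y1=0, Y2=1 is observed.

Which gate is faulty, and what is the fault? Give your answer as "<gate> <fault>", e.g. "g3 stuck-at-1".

g4 stuck-at-1

Fault-free values for test 1 (P=1, Q=1, R=0): g0=0, g1=0, g2=1, g3=0, g4=0, giving Y1=0, Y2=0. Observed Y1=0, Y2=1.
Test 1: faults giving observed Y1=0, Y2=1 are {g4 stuck-at-1}.
Only g4 stuck-at-1 is consistent with every test.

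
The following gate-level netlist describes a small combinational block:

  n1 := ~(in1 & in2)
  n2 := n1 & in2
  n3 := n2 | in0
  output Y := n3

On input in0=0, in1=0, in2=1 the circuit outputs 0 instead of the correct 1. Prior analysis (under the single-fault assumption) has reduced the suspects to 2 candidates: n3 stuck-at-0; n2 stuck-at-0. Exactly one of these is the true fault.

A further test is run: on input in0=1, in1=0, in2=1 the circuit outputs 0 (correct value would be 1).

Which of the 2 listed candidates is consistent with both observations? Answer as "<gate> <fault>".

Evaluate each candidate on input in0=1, in1=0, in2=1:
  n3 stuck-at-0: n1=1, n2=1, n3=0 [stuck-at-0] → 0 — matches
  n2 stuck-at-0: n1=1, n2=0 [stuck-at-0], n3=1 → 1 — eliminated
Only n3 stuck-at-0 reproduces the observed 0.

n3 stuck-at-0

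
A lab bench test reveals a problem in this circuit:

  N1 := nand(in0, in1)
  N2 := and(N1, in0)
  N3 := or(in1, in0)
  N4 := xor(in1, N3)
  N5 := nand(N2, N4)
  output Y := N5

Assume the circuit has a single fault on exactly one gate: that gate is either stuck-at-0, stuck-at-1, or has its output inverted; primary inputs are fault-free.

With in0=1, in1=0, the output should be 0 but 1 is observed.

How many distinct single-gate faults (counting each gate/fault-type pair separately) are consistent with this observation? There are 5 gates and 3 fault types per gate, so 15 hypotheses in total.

Fault-free: N1=1, N2=1, N3=1, N4=1, N5=0 → 0. Observed 1.
  N1: stuck-at-0, inverted output ✓; others ✗
  N2: stuck-at-0, inverted output ✓; others ✗
  N3: stuck-at-0, inverted output ✓; others ✗
  N4: stuck-at-0, inverted output ✓; others ✗
  N5: stuck-at-1, inverted output ✓; others ✗
Consistent faults: {N1 stuck-at-0, N1 inverted output, N2 stuck-at-0, N2 inverted output, N3 stuck-at-0, N3 inverted output, N4 stuck-at-0, N4 inverted output, N5 stuck-at-1, N5 inverted output} — 10 in all.

10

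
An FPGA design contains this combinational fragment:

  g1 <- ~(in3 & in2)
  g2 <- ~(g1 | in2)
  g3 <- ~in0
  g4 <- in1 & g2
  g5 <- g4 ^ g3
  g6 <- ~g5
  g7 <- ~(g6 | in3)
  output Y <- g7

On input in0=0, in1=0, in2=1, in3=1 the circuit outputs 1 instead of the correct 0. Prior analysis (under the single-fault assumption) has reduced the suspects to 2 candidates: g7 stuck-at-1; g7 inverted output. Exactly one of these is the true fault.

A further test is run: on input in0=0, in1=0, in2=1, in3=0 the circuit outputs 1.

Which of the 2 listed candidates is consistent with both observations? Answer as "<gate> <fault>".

g7 stuck-at-1

Evaluate each candidate on input in0=0, in1=0, in2=1, in3=0:
  g7 stuck-at-1: g1=1, g2=0, g3=1, g4=0, g5=1, g6=0, g7=1 [stuck-at-1] → 1 — matches
  g7 inverted output: g1=1, g2=0, g3=1, g4=0, g5=1, g6=0, g7=0 [inverted output] → 0 — eliminated
Only g7 stuck-at-1 reproduces the observed 1.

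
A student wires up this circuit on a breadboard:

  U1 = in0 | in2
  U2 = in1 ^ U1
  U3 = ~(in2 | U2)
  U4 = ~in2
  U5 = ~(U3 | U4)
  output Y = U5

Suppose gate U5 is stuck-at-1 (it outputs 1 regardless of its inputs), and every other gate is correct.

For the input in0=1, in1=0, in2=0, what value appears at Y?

1

Propagate with U5 forced: U1=1, U2=1, U3=0, U4=1, U5=1 [stuck-at-1].
So Y = 1. (Without the fault it would be 0.)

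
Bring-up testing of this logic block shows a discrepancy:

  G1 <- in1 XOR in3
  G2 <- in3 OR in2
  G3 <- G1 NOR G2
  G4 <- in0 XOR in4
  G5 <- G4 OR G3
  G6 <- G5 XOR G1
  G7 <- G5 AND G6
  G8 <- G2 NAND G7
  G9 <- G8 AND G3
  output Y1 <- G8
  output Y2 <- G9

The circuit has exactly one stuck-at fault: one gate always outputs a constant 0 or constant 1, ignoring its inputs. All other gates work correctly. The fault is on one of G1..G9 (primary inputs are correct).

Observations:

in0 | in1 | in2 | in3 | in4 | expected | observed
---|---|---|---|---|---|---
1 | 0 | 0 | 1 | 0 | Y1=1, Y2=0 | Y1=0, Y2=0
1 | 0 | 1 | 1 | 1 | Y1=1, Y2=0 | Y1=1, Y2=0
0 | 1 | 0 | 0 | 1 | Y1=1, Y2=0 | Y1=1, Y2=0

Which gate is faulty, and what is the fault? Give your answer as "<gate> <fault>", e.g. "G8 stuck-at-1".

G6 stuck-at-1

Fault-free values for test 1 (in0=1, in1=0, in2=0, in3=1, in4=0): G1=1, G2=1, G3=0, G4=1, G5=1, G6=0, G7=0, G8=1, G9=0, giving Y1=1, Y2=0. Observed Y1=0, Y2=0.
Test 1: faults giving observed Y1=0, Y2=0 are {G1 stuck-at-0, G6 stuck-at-1, G7 stuck-at-1, G8 stuck-at-0}.
Test 2 (in0=1, in1=0, in2=1, in3=1, in4=1): fault-free G1=1, G2=1, G3=0, G4=0, G5=0, G6=1, G7=0, G8=1, G9=0 → Y1=1, Y2=0; observed Y1=1, Y2=0. Eliminates G7 stuck-at-1, G8 stuck-at-0.
Test 3 (in0=0, in1=1, in2=0, in3=0, in4=1): fault-free G1=1, G2=0, G3=0, G4=1, G5=1, G6=0, G7=0, G8=1, G9=0 → Y1=1, Y2=0; observed Y1=1, Y2=0. Eliminates G1 stuck-at-0.
Only G6 stuck-at-1 is consistent with every test.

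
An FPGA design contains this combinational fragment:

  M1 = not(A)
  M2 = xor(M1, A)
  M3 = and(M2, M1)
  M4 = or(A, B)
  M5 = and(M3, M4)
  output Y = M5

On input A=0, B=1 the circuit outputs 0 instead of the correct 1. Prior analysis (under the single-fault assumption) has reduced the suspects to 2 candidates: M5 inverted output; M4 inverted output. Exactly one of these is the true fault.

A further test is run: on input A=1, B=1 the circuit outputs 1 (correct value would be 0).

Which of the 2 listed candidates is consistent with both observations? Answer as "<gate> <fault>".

Evaluate each candidate on input A=1, B=1:
  M5 inverted output: M1=0, M2=1, M3=0, M4=1, M5=1 [inverted output] → 1 — matches
  M4 inverted output: M1=0, M2=1, M3=0, M4=0 [inverted output], M5=0 → 0 — eliminated
Only M5 inverted output reproduces the observed 1.

M5 inverted output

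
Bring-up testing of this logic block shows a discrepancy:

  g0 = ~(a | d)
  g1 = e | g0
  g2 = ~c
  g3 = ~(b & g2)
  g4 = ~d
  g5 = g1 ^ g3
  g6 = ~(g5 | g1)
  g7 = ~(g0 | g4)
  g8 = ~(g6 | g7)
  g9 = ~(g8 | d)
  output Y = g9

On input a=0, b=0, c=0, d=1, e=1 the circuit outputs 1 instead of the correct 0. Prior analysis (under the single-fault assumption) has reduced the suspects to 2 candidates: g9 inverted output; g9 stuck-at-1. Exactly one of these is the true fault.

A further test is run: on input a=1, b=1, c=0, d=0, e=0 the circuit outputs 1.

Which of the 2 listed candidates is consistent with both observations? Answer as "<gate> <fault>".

Evaluate each candidate on input a=1, b=1, c=0, d=0, e=0:
  g9 inverted output: g0=0, g1=0, g2=1, g3=0, g4=1, g5=0, g6=1, g7=0, g8=0, g9=0 [inverted output] → 0 — eliminated
  g9 stuck-at-1: g0=0, g1=0, g2=1, g3=0, g4=1, g5=0, g6=1, g7=0, g8=0, g9=1 [stuck-at-1] → 1 — matches
Only g9 stuck-at-1 reproduces the observed 1.

g9 stuck-at-1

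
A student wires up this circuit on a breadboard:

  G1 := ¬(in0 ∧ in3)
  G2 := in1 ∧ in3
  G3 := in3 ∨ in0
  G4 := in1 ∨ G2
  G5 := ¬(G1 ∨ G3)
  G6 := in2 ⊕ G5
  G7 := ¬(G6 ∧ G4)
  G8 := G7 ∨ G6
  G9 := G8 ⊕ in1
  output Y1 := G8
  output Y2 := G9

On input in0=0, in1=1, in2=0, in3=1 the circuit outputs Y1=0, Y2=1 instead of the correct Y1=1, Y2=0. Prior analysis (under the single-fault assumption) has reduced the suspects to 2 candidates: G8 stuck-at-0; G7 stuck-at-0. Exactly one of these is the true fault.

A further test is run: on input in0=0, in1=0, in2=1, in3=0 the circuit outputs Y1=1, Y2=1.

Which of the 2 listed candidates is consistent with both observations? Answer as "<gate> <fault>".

Evaluate each candidate on input in0=0, in1=0, in2=1, in3=0:
  G8 stuck-at-0: G1=1, G2=0, G3=0, G4=0, G5=0, G6=1, G7=1, G8=0 [stuck-at-0], G9=0 → Y1=0, Y2=0 — eliminated
  G7 stuck-at-0: G1=1, G2=0, G3=0, G4=0, G5=0, G6=1, G7=0 [stuck-at-0], G8=1, G9=1 → Y1=1, Y2=1 — matches
Only G7 stuck-at-0 reproduces the observed Y1=1, Y2=1.

G7 stuck-at-0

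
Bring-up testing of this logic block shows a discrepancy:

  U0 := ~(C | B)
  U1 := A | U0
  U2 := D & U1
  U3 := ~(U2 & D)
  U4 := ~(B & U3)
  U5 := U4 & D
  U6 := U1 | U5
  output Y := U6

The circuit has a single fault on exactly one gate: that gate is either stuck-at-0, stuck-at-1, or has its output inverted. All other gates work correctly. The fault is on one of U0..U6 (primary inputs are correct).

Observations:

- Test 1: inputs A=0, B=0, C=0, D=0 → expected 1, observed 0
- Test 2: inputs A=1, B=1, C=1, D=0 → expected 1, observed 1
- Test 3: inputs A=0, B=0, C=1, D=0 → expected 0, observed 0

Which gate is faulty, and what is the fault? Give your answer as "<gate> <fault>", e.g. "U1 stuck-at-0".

Fault-free values for test 1 (A=0, B=0, C=0, D=0): U0=1, U1=1, U2=0, U3=1, U4=1, U5=0, U6=1, giving Y=1. Observed 0.
Test 1: faults giving observed 0 are {U0 stuck-at-0, U0 inverted output, U1 stuck-at-0, U1 inverted output, U6 stuck-at-0, U6 inverted output}.
Test 2 (A=1, B=1, C=1, D=0): fault-free U0=0, U1=1, U2=0, U3=1, U4=0, U5=0, U6=1 → 1; observed 1. Eliminates U1 stuck-at-0, U1 inverted output, U6 stuck-at-0, U6 inverted output.
Test 3 (A=0, B=0, C=1, D=0): fault-free U0=0, U1=0, U2=0, U3=1, U4=1, U5=0, U6=0 → 0; observed 0. Eliminates U0 inverted output.
Only U0 stuck-at-0 is consistent with every test.

U0 stuck-at-0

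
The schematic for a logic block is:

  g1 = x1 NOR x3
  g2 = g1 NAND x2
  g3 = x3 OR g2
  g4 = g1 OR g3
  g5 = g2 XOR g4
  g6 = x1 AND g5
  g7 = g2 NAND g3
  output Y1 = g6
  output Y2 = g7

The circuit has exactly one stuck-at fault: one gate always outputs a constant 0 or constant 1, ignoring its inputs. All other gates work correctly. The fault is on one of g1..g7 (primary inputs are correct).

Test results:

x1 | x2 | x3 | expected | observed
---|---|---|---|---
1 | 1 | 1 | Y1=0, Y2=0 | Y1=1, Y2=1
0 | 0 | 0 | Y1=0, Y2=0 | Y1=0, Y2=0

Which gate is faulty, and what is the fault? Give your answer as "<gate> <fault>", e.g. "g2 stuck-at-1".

Fault-free values for test 1 (x1=1, x2=1, x3=1): g1=0, g2=1, g3=1, g4=1, g5=0, g6=0, g7=0, giving Y1=0, Y2=0. Observed Y1=1, Y2=1.
Test 1: faults giving observed Y1=1, Y2=1 are {g1 stuck-at-1, g2 stuck-at-0, g3 stuck-at-0}.
Test 2 (x1=0, x2=0, x3=0): fault-free g1=1, g2=1, g3=1, g4=1, g5=0, g6=0, g7=0 → Y1=0, Y2=0; observed Y1=0, Y2=0. Eliminates g2 stuck-at-0, g3 stuck-at-0.
Only g1 stuck-at-1 is consistent with every test.

g1 stuck-at-1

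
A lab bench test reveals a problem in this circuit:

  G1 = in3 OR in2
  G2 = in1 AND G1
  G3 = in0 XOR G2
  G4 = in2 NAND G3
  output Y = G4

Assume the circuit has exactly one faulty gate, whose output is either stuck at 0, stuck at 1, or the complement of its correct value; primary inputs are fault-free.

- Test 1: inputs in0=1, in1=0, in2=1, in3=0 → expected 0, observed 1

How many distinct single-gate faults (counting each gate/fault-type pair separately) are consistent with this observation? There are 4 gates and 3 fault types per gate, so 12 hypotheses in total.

6

Fault-free: G1=1, G2=0, G3=1, G4=0 → 0. Observed 1.
  G1 stuck-at-0: output 0 ✗
  G1 stuck-at-1: output 0 ✗
  G1 inverted output: output 0 ✗
  G2 stuck-at-0: output 0 ✗
  G2 stuck-at-1: output 1 ✓
  G2 inverted output: output 1 ✓
  G3 stuck-at-0: output 1 ✓
  G3 stuck-at-1: output 0 ✗
  G3 inverted output: output 1 ✓
  G4 stuck-at-0: output 0 ✗
  G4 stuck-at-1: output 1 ✓
  G4 inverted output: output 1 ✓
Consistent faults: {G2 stuck-at-1, G2 inverted output, G3 stuck-at-0, G3 inverted output, G4 stuck-at-1, G4 inverted output} — 6 in all.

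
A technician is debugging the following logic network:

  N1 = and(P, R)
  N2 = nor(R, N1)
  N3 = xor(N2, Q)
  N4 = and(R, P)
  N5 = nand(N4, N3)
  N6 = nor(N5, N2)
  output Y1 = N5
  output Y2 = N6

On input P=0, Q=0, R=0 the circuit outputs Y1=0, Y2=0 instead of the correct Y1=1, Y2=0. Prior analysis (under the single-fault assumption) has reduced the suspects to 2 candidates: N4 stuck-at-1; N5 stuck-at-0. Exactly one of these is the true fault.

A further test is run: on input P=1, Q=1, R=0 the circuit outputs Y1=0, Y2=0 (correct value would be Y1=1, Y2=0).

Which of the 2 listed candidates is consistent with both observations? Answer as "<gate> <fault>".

N5 stuck-at-0

Evaluate each candidate on input P=1, Q=1, R=0:
  N4 stuck-at-1: N1=0, N2=1, N3=0, N4=1 [stuck-at-1], N5=1, N6=0 → Y1=1, Y2=0 — eliminated
  N5 stuck-at-0: N1=0, N2=1, N3=0, N4=0, N5=0 [stuck-at-0], N6=0 → Y1=0, Y2=0 — matches
Only N5 stuck-at-0 reproduces the observed Y1=0, Y2=0.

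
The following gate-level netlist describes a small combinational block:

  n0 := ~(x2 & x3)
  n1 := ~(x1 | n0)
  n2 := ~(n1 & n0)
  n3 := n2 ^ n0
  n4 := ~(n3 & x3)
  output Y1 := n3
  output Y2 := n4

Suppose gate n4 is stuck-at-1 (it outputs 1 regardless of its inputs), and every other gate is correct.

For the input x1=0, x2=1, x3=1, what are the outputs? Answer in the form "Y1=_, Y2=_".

Y1=1, Y2=1

Propagate with n4 forced: n0=0, n1=1, n2=1, n3=1, n4=1 [stuck-at-1].
So the outputs are Y1=1, Y2=1. (Without the fault they would be Y1=1, Y2=0.)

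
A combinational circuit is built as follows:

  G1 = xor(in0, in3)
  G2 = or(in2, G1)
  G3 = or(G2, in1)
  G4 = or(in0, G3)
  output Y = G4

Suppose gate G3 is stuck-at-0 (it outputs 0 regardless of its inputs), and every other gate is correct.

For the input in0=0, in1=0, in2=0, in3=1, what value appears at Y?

0

Propagate with G3 forced: G1=1, G2=1, G3=0 [stuck-at-0], G4=0.
So Y = 0. (Without the fault it would be 1.)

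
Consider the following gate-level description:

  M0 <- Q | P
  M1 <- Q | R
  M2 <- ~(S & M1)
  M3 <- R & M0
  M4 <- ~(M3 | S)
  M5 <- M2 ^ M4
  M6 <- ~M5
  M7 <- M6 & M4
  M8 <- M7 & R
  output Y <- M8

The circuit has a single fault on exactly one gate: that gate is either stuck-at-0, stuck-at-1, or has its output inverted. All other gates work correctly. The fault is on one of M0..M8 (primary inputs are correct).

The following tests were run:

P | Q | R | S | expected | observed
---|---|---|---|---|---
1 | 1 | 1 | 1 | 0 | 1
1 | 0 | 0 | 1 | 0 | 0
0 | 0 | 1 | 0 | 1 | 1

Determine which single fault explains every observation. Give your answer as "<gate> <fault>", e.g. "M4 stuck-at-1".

Fault-free values for test 1 (P=1, Q=1, R=1, S=1): M0=1, M1=1, M2=0, M3=1, M4=0, M5=0, M6=1, M7=0, M8=0, giving Y=0. Observed 1.
Test 1: faults giving observed 1 are {M7 stuck-at-1, M7 inverted output, M8 stuck-at-1, M8 inverted output}.
Test 2 (P=1, Q=0, R=0, S=1): fault-free M0=1, M1=0, M2=1, M3=0, M4=0, M5=1, M6=0, M7=0, M8=0 → 0; observed 0. Eliminates M8 stuck-at-1, M8 inverted output.
Test 3 (P=0, Q=0, R=1, S=0): fault-free M0=0, M1=1, M2=1, M3=0, M4=1, M5=0, M6=1, M7=1, M8=1 → 1; observed 1. Eliminates M7 inverted output.
Only M7 stuck-at-1 is consistent with every test.

M7 stuck-at-1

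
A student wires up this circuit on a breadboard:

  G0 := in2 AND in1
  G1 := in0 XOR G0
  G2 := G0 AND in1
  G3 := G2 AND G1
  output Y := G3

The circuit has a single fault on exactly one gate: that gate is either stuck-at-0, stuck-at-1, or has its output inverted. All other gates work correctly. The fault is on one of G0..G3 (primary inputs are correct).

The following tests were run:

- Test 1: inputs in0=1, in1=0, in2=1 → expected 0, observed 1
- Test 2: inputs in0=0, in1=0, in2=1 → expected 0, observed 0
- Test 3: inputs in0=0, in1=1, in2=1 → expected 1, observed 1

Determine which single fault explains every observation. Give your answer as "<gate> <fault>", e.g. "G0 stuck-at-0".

Fault-free values for test 1 (in0=1, in1=0, in2=1): G0=0, G1=1, G2=0, G3=0, giving Y=0. Observed 1.
Test 1: faults giving observed 1 are {G2 stuck-at-1, G2 inverted output, G3 stuck-at-1, G3 inverted output}.
Test 2 (in0=0, in1=0, in2=1): fault-free G0=0, G1=0, G2=0, G3=0 → 0; observed 0. Eliminates G3 stuck-at-1, G3 inverted output.
Test 3 (in0=0, in1=1, in2=1): fault-free G0=1, G1=1, G2=1, G3=1 → 1; observed 1. Eliminates G2 inverted output.
Only G2 stuck-at-1 is consistent with every test.

G2 stuck-at-1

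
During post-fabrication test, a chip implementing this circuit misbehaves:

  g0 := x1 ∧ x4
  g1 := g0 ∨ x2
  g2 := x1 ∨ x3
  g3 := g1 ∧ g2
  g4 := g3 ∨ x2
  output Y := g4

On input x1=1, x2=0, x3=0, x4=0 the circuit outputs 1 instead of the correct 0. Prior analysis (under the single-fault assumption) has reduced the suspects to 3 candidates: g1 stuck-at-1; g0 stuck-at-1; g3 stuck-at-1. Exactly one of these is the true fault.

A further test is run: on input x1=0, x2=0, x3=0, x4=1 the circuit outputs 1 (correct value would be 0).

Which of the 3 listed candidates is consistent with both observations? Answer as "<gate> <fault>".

Evaluate each candidate on input x1=0, x2=0, x3=0, x4=1:
  g1 stuck-at-1: g0=0, g1=1 [stuck-at-1], g2=0, g3=0, g4=0 → 0 — eliminated
  g0 stuck-at-1: g0=1 [stuck-at-1], g1=1, g2=0, g3=0, g4=0 → 0 — eliminated
  g3 stuck-at-1: g0=0, g1=0, g2=0, g3=1 [stuck-at-1], g4=1 → 1 — matches
Only g3 stuck-at-1 reproduces the observed 1.

g3 stuck-at-1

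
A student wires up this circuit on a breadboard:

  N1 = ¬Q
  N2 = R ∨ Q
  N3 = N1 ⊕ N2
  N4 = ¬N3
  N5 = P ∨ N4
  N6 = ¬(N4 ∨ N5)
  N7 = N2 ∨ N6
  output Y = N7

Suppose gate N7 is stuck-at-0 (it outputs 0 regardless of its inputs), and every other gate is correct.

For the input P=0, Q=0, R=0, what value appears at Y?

0

Propagate with N7 forced: N1=1, N2=0, N3=1, N4=0, N5=0, N6=1, N7=0 [stuck-at-0].
So Y = 0. (Without the fault it would be 1.)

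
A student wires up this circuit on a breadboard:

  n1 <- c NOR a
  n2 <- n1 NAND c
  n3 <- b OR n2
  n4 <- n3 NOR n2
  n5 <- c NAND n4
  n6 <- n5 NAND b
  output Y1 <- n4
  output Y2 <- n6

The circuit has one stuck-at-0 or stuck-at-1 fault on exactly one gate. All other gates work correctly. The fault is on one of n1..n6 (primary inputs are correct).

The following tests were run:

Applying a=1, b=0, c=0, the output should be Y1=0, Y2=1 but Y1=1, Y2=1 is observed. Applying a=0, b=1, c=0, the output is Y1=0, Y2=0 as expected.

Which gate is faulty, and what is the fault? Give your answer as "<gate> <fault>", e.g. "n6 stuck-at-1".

Fault-free values for test 1 (a=1, b=0, c=0): n1=0, n2=1, n3=1, n4=0, n5=1, n6=1, giving Y1=0, Y2=1. Observed Y1=1, Y2=1.
Test 1: faults giving observed Y1=1, Y2=1 are {n2 stuck-at-0, n4 stuck-at-1}.
Test 2 (a=0, b=1, c=0): fault-free n1=1, n2=1, n3=1, n4=0, n5=1, n6=0 → Y1=0, Y2=0; observed Y1=0, Y2=0. Eliminates n4 stuck-at-1.
Only n2 stuck-at-0 is consistent with every test.

n2 stuck-at-0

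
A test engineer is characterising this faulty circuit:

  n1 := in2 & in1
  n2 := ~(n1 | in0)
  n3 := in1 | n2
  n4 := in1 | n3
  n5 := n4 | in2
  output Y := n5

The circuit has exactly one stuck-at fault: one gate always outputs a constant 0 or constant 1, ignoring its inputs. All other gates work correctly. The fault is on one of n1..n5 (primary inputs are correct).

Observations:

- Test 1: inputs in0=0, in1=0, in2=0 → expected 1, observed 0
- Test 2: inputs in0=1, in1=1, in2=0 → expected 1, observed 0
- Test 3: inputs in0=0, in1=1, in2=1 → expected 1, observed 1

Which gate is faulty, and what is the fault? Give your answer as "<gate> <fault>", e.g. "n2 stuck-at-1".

Fault-free values for test 1 (in0=0, in1=0, in2=0): n1=0, n2=1, n3=1, n4=1, n5=1, giving Y=1. Observed 0.
Test 1: faults giving observed 0 are {n1 stuck-at-1, n2 stuck-at-0, n3 stuck-at-0, n4 stuck-at-0, n5 stuck-at-0}.
Test 2 (in0=1, in1=1, in2=0): fault-free n1=0, n2=0, n3=1, n4=1, n5=1 → 1; observed 0. Eliminates n1 stuck-at-1, n2 stuck-at-0, n3 stuck-at-0.
Test 3 (in0=0, in1=1, in2=1): fault-free n1=1, n2=0, n3=1, n4=1, n5=1 → 1; observed 1. Eliminates n5 stuck-at-0.
Only n4 stuck-at-0 is consistent with every test.

n4 stuck-at-0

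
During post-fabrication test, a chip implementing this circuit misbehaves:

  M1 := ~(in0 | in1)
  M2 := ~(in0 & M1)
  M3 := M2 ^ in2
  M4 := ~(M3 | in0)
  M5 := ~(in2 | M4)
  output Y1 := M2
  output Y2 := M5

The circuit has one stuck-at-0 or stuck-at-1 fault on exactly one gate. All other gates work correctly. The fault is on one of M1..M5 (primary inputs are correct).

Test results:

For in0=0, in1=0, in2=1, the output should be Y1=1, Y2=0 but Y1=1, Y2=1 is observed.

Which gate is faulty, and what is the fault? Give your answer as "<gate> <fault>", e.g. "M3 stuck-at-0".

Fault-free values for test 1 (in0=0, in1=0, in2=1): M1=1, M2=1, M3=0, M4=1, M5=0, giving Y1=1, Y2=0. Observed Y1=1, Y2=1.
Test 1: faults giving observed Y1=1, Y2=1 are {M5 stuck-at-1}.
Only M5 stuck-at-1 is consistent with every test.

M5 stuck-at-1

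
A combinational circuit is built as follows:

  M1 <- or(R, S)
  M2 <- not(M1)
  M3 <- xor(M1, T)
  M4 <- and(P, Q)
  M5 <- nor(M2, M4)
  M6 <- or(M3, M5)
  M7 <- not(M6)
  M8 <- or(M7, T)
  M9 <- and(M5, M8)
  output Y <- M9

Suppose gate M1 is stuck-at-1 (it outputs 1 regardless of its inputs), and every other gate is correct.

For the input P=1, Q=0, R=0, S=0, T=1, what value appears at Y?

1

Propagate with M1 forced: M1=1 [stuck-at-1], M2=0, M3=0, M4=0, M5=1, M6=1, M7=0, M8=1, M9=1.
So Y = 1. (Without the fault it would be 0.)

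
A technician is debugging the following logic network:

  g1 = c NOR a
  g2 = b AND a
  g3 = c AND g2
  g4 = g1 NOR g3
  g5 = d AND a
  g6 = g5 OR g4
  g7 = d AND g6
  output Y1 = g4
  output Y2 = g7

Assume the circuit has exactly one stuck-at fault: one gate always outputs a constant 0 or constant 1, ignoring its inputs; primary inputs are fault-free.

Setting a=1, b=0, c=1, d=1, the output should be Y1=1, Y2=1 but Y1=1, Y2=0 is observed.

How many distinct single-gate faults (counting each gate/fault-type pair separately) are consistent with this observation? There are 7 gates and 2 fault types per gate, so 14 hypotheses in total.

Fault-free: g1=0, g2=0, g3=0, g4=1, g5=1, g6=1, g7=1 → Y1=1, Y2=1. Observed Y1=1, Y2=0.
  g1 stuck-at-0: output Y1=1, Y2=1 ✗
  g1 stuck-at-1: output Y1=0, Y2=1 ✗
  g2 stuck-at-0: output Y1=1, Y2=1 ✗
  g2 stuck-at-1: output Y1=0, Y2=1 ✗
  g3 stuck-at-0: output Y1=1, Y2=1 ✗
  g3 stuck-at-1: output Y1=0, Y2=1 ✗
  g4 stuck-at-0: output Y1=0, Y2=1 ✗
  g4 stuck-at-1: output Y1=1, Y2=1 ✗
  g5 stuck-at-0: output Y1=1, Y2=1 ✗
  g5 stuck-at-1: output Y1=1, Y2=1 ✗
  g6 stuck-at-0: output Y1=1, Y2=0 ✓
  g6 stuck-at-1: output Y1=1, Y2=1 ✗
  g7 stuck-at-0: output Y1=1, Y2=0 ✓
  g7 stuck-at-1: output Y1=1, Y2=1 ✗
Consistent faults: {g6 stuck-at-0, g7 stuck-at-0} — 2 in all.

2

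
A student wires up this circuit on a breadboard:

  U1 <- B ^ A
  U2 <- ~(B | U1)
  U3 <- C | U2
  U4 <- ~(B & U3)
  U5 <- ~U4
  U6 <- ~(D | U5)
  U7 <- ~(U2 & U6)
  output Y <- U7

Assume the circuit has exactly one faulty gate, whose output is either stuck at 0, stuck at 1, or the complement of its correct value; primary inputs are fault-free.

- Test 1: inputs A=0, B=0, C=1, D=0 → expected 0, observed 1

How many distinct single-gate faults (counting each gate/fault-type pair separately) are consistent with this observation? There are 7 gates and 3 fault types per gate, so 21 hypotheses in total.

12

Fault-free: U1=0, U2=1, U3=1, U4=1, U5=0, U6=1, U7=0 → 0. Observed 1.
  U1: stuck-at-1, inverted output ✓; others ✗
  U2: stuck-at-0, inverted output ✓; others ✗
  U3: none of the 3 fault types match ✗
  U4: stuck-at-0, inverted output ✓; others ✗
  U5: stuck-at-1, inverted output ✓; others ✗
  U6: stuck-at-0, inverted output ✓; others ✗
  U7: stuck-at-1, inverted output ✓; others ✗
Consistent faults: {U1 stuck-at-1, U1 inverted output, U2 stuck-at-0, U2 inverted output, U4 stuck-at-0, U4 inverted output, U5 stuck-at-1, U5 inverted output, U6 stuck-at-0, U6 inverted output, U7 stuck-at-1, U7 inverted output} — 12 in all.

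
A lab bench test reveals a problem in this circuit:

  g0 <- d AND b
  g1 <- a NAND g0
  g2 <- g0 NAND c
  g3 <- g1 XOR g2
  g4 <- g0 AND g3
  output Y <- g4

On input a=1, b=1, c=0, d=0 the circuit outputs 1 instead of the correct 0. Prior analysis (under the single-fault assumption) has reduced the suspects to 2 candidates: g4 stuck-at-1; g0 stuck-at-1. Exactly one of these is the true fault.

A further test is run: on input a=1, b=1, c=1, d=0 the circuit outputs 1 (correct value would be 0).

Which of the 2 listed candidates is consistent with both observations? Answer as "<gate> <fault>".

Evaluate each candidate on input a=1, b=1, c=1, d=0:
  g4 stuck-at-1: g0=0, g1=1, g2=1, g3=0, g4=1 [stuck-at-1] → 1 — matches
  g0 stuck-at-1: g0=1 [stuck-at-1], g1=0, g2=0, g3=0, g4=0 → 0 — eliminated
Only g4 stuck-at-1 reproduces the observed 1.

g4 stuck-at-1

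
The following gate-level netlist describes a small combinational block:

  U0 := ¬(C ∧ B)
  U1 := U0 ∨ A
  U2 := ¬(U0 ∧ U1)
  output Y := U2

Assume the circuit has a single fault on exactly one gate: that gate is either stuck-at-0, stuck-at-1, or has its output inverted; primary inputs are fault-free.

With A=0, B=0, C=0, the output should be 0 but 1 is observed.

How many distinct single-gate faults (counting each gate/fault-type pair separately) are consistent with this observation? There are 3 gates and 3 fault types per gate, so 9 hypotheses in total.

Fault-free: U0=1, U1=1, U2=0 → 0. Observed 1.
  U0 stuck-at-0: output 1 ✓
  U0 stuck-at-1: output 0 ✗
  U0 inverted output: output 1 ✓
  U1 stuck-at-0: output 1 ✓
  U1 stuck-at-1: output 0 ✗
  U1 inverted output: output 1 ✓
  U2 stuck-at-0: output 0 ✗
  U2 stuck-at-1: output 1 ✓
  U2 inverted output: output 1 ✓
Consistent faults: {U0 stuck-at-0, U0 inverted output, U1 stuck-at-0, U1 inverted output, U2 stuck-at-1, U2 inverted output} — 6 in all.

6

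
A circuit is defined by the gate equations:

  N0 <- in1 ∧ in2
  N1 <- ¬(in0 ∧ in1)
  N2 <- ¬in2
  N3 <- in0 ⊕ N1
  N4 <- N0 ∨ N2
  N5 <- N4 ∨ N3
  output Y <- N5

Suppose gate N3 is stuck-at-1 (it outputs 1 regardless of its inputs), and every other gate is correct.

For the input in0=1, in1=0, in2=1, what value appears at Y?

Propagate with N3 forced: N0=0, N1=1, N2=0, N3=1 [stuck-at-1], N4=0, N5=1.
So Y = 1. (Without the fault it would be 0.)

1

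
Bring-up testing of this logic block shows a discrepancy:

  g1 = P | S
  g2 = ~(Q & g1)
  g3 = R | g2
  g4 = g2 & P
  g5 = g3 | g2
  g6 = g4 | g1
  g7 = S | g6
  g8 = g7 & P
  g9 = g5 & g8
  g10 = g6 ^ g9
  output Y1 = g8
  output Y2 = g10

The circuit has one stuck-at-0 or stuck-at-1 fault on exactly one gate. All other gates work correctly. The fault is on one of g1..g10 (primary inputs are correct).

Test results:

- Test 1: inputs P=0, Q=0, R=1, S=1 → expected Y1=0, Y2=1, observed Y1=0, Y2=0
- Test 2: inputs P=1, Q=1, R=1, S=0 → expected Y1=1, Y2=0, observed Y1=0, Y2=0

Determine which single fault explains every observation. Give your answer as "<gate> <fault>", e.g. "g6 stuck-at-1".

g6 stuck-at-0

Fault-free values for test 1 (P=0, Q=0, R=1, S=1): g1=1, g2=1, g3=1, g4=0, g5=1, g6=1, g7=1, g8=0, g9=0, g10=1, giving Y1=0, Y2=1. Observed Y1=0, Y2=0.
Test 1: faults giving observed Y1=0, Y2=0 are {g1 stuck-at-0, g6 stuck-at-0, g9 stuck-at-1, g10 stuck-at-0}.
Test 2 (P=1, Q=1, R=1, S=0): fault-free g1=1, g2=0, g3=1, g4=0, g5=1, g6=1, g7=1, g8=1, g9=1, g10=0 → Y1=1, Y2=0; observed Y1=0, Y2=0. Eliminates g1 stuck-at-0, g9 stuck-at-1, g10 stuck-at-0.
Only g6 stuck-at-0 is consistent with every test.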